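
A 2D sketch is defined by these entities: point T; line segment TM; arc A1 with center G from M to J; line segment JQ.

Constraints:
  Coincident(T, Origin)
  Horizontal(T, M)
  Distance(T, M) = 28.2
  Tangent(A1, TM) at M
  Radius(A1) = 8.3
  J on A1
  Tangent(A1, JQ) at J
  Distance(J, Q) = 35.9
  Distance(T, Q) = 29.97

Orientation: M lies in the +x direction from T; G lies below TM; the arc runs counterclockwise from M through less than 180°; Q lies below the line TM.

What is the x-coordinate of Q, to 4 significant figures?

-1.634

Checks: |GJ| = 8.300 ✓; ∠(GJ, JQ) = 90.00° ✓; |JQ| = 35.90 ✓; |TQ| = 29.97 ✓.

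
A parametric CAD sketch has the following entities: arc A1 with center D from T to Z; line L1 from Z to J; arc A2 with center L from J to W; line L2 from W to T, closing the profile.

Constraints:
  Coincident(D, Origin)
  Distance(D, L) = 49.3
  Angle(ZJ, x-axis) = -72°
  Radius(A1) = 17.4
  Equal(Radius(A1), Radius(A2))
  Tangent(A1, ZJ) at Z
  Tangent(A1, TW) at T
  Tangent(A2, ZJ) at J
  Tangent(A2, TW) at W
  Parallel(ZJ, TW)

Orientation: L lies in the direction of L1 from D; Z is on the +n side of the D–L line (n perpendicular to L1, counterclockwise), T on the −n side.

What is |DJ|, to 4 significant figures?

52.28

The slot axis is L1's direction at -72.0°, so u = (cos -72.0°, sin -72.0°) = (0.3090, -0.9511) and n = (−sin -72.0°, cos -72.0°) = (0.9511, 0.3090). D is at the origin and L lies 49.3 along u from D, so L = 49.3·u = (15.23, -46.89). Tangency of A1 to both parallel lines with radius 17.4 puts Z and T at D ± 17.4·n: Z = (16.55, 5.377), T = (-16.55, -5.377). Equal radii place J and W the same way about L: J = L + 17.4·n = (31.78, -41.51), W = L − 17.4·n = (-1.314, -52.26). Then |DJ| = |J − D| = 52.28.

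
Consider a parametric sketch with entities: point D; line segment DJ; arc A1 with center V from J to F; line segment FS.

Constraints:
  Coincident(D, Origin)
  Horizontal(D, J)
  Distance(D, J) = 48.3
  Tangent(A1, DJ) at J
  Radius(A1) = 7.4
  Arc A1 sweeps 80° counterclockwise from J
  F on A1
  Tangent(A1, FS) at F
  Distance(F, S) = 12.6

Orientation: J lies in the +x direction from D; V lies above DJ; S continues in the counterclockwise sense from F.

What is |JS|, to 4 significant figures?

20.81

D is at the origin; DJ is horizontal with |DJ| = 48.3 and J on the +x side, so J = (48.30, 0.000). A1 meets DJ tangentially, so VJ is at right angles to DJ, so V = J + (0, 7.4) = (48.30, 7.400). On A1, J sits at bearing -90° from V; an 80° counterclockwise sweep puts F at bearing -10°, so F = V + 7.4·(cos -10°, sin -10°) = (55.59, 6.115). A1 meets FS tangentially, so VF is at right angles to FS, so FS runs along (−sin -10°, cos -10°); with |FS| = 12.6, S = (57.78, 18.52). Then |JS| = |S − J| = 20.81.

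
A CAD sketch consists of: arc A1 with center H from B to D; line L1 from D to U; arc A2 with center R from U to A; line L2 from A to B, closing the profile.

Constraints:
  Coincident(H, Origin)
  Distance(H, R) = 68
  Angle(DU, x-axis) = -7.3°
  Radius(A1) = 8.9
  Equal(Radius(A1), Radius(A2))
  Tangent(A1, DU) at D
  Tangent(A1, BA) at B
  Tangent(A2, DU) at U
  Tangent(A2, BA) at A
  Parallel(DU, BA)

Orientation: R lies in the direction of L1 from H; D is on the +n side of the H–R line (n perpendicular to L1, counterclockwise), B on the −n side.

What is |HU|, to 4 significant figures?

68.58

The slot axis is L1's direction at -7.3°, so u = (cos -7.3°, sin -7.3°) = (0.9919, -0.1271) and n = (−sin -7.3°, cos -7.3°) = (0.1271, 0.9919). H is at the origin and R lies 68.0 along u from H, so R = 68.0·u = (67.45, -8.640). Tangency of A1 to both parallel lines with radius 8.9 puts D and B at H ± 8.9·n: D = (1.131, 8.828), B = (-1.131, -8.828). Equal radii place U and A the same way about R: U = R + 8.9·n = (68.58, 0.1875), A = R − 8.9·n = (66.32, -17.47). Then |HU| = |U − H| = 68.58.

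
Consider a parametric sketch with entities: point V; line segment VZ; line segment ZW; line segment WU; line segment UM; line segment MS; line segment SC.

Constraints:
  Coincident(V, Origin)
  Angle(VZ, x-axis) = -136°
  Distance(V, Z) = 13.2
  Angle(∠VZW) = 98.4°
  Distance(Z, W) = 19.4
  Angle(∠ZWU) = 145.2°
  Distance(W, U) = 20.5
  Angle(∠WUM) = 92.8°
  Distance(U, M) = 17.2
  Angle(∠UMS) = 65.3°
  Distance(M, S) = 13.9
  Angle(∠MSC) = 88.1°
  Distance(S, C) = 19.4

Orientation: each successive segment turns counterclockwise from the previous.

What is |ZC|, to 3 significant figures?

36.3

V is at the origin; VZ runs at -136.0° with length 13.2, so Z = (-9.50, -9.17). ∠VZW = 98.4° gives ZW at -54.4° from the x-axis; with |ZW| = 19.4, W = (1.80, -24.9). ∠ZWU = 145.2° gives WU at -19.6° from the x-axis; with |WU| = 20.5, U = (21.1, -31.8). ∠WUM = 92.8° gives UM at 67.6° from the x-axis; with |UM| = 17.2, M = (27.7, -15.9). ∠UMS = 65.3° gives MS at -178° from the x-axis; with |MS| = 13.9, S = (13.8, -16.5). ∠MSC = 88.1° gives SC at -85.8° from the x-axis; with |SC| = 19.4, C = (15.2, -35.8). Then |ZC| = |C − Z| = 36.3.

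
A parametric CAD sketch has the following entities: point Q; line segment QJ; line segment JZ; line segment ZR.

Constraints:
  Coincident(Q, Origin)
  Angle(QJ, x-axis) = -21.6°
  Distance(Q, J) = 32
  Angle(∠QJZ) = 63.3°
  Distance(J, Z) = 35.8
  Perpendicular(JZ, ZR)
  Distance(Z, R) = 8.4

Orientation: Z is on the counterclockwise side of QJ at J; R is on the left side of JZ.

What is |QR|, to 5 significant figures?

29.435

∠QJZ = 63.3°, so JZ runs at -21.6° + (180° − 63.3°) = 95.100° from the x-axis; with |JZ| = 35.8, Z = J + 35.8·(cos 95.100°, sin 95.100°) = (26.570, 23.878). JZ ⟂ ZR; with |ZR| = 8.4 on the left of JZ, R = Z + 8.4·(-0.99604, -0.088894) = (18.204, 23.132). Then |QR| = |R − Q| = 29.435.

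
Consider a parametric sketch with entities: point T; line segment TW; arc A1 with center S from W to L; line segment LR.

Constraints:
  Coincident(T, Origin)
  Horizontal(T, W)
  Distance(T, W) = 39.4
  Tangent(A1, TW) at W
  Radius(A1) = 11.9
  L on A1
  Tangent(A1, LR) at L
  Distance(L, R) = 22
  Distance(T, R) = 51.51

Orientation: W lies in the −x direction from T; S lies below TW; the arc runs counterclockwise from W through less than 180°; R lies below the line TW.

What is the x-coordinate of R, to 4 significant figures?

-36.14

Checks: |SW| = 11.90 ✓; |SL| = 11.90 ✓; ∠(SL, LR) = 90.00° ✓; |LR| = 22.00 ✓; |TR| = 51.51 ✓.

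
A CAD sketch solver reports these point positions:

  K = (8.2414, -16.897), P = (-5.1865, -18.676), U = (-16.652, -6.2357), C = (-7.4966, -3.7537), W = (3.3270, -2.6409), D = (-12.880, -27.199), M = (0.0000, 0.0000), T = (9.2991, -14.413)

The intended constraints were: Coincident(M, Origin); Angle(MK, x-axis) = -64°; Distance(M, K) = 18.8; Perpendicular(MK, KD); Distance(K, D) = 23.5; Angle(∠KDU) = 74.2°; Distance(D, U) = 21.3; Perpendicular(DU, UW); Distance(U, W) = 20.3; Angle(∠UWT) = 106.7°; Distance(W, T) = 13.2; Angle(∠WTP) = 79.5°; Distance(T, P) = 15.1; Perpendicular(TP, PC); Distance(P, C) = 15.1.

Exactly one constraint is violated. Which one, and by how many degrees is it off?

Perpendicular(TP, PC) — off by 7.60°.

M = (0.00, 0.00) ✓; MK at -64.00° ✓; |MK| = 18.80 ✓; ∠(MK, KD) = 90.00° ✓; |KD| = 23.50 ✓; ∠KDU = 74.20° ✓; |DU| = 21.30 ✓; ∠(DU, UW) = 90.00° ✓; |UW| = 20.30 ✓; ∠UWT = 106.7° ✓; |WT| = 13.20 ✓; ∠WTP = 79.50° ✓; |TP| = 15.10 ✓; ∠(TP, PC) = 97.60° ✗; |PC| = 15.10 ✓.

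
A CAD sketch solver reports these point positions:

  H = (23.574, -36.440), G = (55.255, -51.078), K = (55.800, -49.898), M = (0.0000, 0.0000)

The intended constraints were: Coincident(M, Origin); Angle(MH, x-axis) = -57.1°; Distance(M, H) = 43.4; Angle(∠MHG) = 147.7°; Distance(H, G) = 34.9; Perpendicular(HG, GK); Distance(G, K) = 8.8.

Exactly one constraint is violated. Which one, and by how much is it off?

Distance(G, K) = 8.8 — off by 7.50.

M = (0.00, 0.00) ✓; MH at -57.10° ✓; |MH| = 43.40 ✓; ∠MHG = 147.7° ✓; |HG| = 34.90 ✓; ∠(HG, GK) = 90.01° ✓; |GK| = 1.300 ✗.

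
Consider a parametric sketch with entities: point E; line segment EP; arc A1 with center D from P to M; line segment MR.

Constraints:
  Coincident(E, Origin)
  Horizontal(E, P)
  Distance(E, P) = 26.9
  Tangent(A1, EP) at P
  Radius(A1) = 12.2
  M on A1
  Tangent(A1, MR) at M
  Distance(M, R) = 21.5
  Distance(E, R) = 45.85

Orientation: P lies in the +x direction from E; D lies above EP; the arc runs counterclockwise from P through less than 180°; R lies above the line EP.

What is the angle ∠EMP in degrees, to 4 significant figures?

33.74°

Checks: |DP| = 12.20 ✓; |DM| = 12.20 ✓; ∠(DM, MR) = 90.00° ✓; |MR| = 21.50 ✓; |ER| = 45.85 ✓.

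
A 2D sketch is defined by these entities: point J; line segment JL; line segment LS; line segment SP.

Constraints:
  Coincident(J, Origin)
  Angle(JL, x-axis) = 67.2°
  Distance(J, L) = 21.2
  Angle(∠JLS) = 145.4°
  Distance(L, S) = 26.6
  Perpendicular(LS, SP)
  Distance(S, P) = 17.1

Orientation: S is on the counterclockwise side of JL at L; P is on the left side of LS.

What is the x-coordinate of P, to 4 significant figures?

-13.96

J is at the origin; JL runs at 67.2° with length 21.2, so L = 21.2·(cos 67.2°, sin 67.2°) = (8.215, 19.54). ∠JLS = 145.4°, so LS runs at 67.2° + (180° − 145.4°) = 101.8° from the x-axis; with |LS| = 26.6, S = L + 26.6·(cos 101.8°, sin 101.8°) = (2.776, 45.58). LS is perpendicular to SP; with |SP| = 17.1 on the left of LS, P = S + 17.1·(-0.9789, -0.2045) = (-13.96, 42.08). So P.x = -13.96.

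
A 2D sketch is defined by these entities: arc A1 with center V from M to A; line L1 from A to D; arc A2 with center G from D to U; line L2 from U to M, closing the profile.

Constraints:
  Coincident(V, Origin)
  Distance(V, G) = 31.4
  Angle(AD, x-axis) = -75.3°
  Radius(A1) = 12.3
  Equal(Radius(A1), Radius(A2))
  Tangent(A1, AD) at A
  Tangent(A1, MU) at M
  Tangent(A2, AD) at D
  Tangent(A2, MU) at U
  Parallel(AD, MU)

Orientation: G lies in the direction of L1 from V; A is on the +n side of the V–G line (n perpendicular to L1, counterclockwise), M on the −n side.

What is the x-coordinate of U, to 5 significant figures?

-3.9294

The slot axis is L1's direction at -75.3°, so u = (cos -75.3°, sin -75.3°) = (0.25376, -0.96727) and n = (−sin -75.3°, cos -75.3°) = (0.96727, 0.25376). V is at the origin and G lies 31.4 along u from V, so G = 31.4·u = (7.9680, -30.372). Tangency of A1 to both parallel lines with radius 12.3 puts A and M at V ± 12.3·n: A = (11.897, 3.1212), M = (-11.897, -3.1212). Equal radii place D and U the same way about G: D = G + 12.3·n = (19.865, -27.251), U = G − 12.3·n = (-3.9294, -33.493). So U.x = -3.9294.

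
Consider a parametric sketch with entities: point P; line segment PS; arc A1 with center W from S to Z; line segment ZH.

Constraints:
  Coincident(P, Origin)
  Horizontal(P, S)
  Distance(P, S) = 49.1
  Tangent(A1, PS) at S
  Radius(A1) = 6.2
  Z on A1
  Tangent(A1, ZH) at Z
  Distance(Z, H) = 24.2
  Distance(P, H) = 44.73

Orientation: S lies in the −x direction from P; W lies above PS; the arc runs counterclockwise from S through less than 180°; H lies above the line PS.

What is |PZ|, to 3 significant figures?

43.4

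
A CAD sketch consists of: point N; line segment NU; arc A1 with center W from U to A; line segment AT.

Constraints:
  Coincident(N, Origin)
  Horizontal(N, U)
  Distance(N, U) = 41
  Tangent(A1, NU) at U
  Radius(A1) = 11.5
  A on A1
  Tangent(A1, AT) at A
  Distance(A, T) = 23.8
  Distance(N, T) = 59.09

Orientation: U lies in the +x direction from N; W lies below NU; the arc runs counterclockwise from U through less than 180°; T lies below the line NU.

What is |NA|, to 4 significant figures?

36.56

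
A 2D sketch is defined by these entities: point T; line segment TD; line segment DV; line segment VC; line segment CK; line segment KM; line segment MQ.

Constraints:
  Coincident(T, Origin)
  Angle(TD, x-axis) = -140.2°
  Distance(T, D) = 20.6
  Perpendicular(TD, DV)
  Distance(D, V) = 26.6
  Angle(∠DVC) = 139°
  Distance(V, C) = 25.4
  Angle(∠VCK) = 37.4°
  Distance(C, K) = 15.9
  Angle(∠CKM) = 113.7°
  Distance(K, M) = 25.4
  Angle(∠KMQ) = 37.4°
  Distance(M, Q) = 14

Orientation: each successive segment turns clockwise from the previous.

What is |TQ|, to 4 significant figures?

39.24

T is at the origin; TD runs at -140.2° with length 20.6, so D = (-15.83, -13.19). The perpendicularity gives DV at right angles to TD, so DV runs at 129.8°; with |DV| = 26.6, V = (-32.85, 7.250). ∠DVC = 139.0° gives VC at 88.80° from the x-axis; with |VC| = 25.4, C = (-32.32, 32.64). ∠VCK = 37.4° gives CK at -53.80° from the x-axis; with |CK| = 15.9, K = (-22.93, 19.81). ∠CKM = 113.7° gives KM at -120.1° from the x-axis; with |KM| = 25.4, M = (-35.67, -2.161). ∠KMQ = 37.4° gives MQ at 97.30° from the x-axis; with |MQ| = 14.0, Q = (-37.45, 11.73). Then |TQ| = |Q − T| = 39.24.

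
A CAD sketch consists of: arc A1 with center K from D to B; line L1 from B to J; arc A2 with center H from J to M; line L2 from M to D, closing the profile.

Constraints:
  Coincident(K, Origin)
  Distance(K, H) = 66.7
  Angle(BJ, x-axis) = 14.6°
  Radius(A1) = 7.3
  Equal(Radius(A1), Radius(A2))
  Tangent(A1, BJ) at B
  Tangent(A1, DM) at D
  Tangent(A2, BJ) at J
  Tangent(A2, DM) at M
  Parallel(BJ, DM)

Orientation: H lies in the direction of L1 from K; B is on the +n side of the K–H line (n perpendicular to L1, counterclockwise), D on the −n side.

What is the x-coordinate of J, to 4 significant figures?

62.71

The slot axis is L1's direction at 14.6°, so u = (cos 14.6°, sin 14.6°) = (0.9677, 0.2521) and n = (−sin 14.6°, cos 14.6°) = (-0.2521, 0.9677). K is at the origin and H lies 66.7 along u from K, so H = 66.7·u = (64.55, 16.81). Tangency of A1 to both parallel lines with radius 7.3 puts B and D at K ± 7.3·n: B = (-1.840, 7.064), D = (1.840, -7.064). Equal radii place J and M the same way about H: J = H + 7.3·n = (62.71, 23.88), M = H − 7.3·n = (66.39, 9.749). So J.x = 62.71.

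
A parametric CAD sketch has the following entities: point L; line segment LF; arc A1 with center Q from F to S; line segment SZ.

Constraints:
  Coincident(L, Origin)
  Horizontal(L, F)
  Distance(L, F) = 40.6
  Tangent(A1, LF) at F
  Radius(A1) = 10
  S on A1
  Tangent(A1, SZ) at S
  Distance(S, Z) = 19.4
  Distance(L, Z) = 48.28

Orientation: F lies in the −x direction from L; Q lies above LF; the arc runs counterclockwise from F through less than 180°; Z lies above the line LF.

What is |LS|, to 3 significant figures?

33.6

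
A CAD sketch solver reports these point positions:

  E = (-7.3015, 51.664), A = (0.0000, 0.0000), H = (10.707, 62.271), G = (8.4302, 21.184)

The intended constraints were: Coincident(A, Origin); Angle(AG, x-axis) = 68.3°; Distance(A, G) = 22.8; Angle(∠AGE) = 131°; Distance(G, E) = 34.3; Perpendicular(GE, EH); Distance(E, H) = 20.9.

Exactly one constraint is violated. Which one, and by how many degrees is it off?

Perpendicular(GE, EH) — off by 3.20°.

A = (0.00, 0.00) ✓; AG at 68.30° ✓; |AG| = 22.80 ✓; ∠AGE = 131.0° ✓; |GE| = 34.30 ✓; ∠(GE, EH) = 86.80° ✗; |EH| = 20.90 ✓.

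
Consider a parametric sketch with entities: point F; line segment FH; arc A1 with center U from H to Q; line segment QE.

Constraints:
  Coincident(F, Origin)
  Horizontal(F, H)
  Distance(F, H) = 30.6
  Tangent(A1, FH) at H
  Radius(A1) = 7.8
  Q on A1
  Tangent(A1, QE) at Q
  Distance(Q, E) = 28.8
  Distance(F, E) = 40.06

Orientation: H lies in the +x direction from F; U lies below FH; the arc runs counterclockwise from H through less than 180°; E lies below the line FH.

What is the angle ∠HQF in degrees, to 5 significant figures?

122.46°

Checks: |UQ| = 7.800 ✓; ∠(UQ, QE) = 90.00° ✓; |QE| = 28.80 ✓; |FE| = 40.06 ✓.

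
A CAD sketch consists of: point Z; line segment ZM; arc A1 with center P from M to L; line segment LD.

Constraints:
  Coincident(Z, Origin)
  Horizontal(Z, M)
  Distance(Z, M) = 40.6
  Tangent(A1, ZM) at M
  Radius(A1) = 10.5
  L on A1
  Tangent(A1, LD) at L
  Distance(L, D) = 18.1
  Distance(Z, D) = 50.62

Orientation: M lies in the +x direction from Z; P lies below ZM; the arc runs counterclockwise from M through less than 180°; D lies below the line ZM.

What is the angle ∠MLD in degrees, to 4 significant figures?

121.2°

Z is at the origin; ZM is horizontal with |ZM| = 40.6 and M on the +x side, so M = (40.60, 0.000). Tangency of A1 to ZM means the radius PM is perpendicular to ZM, so P = M + (0, -10.5) = (40.60, -10.50). Since PL ⟂ LD (tangency), |PD| = √(10.5² + 18.1²) = 20.93 regardless of where L sits on A1. So D lies on both circle(Z, 50.62) and circle(P, 20.93); the below-ZM intersection is D = (39.70, -31.41). L is the foot of the tangent from D: L = (31.30, -15.37).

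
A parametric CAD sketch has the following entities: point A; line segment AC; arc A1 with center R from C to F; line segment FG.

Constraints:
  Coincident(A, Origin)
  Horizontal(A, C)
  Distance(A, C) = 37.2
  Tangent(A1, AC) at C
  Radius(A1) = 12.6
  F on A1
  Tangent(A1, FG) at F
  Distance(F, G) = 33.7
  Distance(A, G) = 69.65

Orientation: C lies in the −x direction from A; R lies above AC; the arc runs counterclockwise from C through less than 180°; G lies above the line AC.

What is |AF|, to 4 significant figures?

36.03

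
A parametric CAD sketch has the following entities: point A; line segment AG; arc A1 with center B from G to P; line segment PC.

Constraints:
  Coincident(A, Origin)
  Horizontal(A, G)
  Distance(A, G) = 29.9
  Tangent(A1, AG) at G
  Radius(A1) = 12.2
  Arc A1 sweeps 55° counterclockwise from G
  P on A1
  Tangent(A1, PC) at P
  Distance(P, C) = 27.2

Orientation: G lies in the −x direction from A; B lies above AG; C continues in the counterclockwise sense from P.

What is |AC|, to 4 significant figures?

27.82

A is at the origin; A and G share the same y with |AG| = 29.9 and G on the −x side, so G = (-29.90, 0.000). Since A1 is tangent to AG there, BG ⟂ AG, so B = G + (0, 12.2) = (-29.90, 12.20). On A1, G sits at bearing -90° from B; a 55° counterclockwise sweep puts P at bearing -35°, so P = B + 12.2·(cos -35°, sin -35°) = (-19.91, 5.202). Since A1 is tangent to PC there, BP ⟂ PC, so PC runs along (−sin -35°, cos -35°); with |PC| = 27.2, C = (-4.305, 27.48). Then |AC| = |C − A| = 27.82.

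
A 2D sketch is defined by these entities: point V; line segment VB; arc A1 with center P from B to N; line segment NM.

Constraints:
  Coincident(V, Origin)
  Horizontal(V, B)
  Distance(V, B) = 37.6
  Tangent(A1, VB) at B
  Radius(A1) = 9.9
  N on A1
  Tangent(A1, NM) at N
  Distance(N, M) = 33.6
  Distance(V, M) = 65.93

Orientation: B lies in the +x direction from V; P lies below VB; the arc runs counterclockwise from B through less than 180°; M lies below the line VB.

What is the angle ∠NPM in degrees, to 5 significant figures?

73.583°

V is at the origin; V and B share the same y with |VB| = 37.6 and B on the +x side, so B = (37.600, 0.0000). The tangent condition forces PB to be normal to VB, so P = B + (0, -9.9) = (37.600, -9.9000). Since PN ⟂ NM (tangency), |PM| = √(9.9² + 33.6²) = 35.028 regardless of where N sits on A1. So M lies on both circle(V, 65.93) and circle(P, 35.028); the below-VB intersection is M = (50.398, -42.506). N is the foot of the tangent from M: N = (29.782, -15.974).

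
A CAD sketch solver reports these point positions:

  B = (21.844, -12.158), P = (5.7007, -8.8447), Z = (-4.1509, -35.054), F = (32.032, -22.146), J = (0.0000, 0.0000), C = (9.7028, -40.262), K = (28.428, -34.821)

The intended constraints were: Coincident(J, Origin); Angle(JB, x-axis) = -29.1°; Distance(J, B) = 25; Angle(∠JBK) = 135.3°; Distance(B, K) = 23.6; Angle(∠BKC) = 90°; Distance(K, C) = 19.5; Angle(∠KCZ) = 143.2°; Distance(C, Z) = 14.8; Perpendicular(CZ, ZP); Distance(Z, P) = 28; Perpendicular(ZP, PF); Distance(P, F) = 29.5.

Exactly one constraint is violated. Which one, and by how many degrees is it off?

Perpendicular(ZP, PF) — off by 6.20°.

J = (0.00, 0.00) ✓; JB at -29.10° ✓; |JB| = 25.00 ✓; ∠JBK = 135.3° ✓; |BK| = 23.60 ✓; ∠BKC = 90.00° ✓; |KC| = 19.50 ✓; ∠KCZ = 143.2° ✓; |CZ| = 14.80 ✓; ∠(CZ, ZP) = 90.00° ✓; |ZP| = 28.00 ✓; ∠(ZP, PF) = 96.20° ✗; |PF| = 29.50 ✓.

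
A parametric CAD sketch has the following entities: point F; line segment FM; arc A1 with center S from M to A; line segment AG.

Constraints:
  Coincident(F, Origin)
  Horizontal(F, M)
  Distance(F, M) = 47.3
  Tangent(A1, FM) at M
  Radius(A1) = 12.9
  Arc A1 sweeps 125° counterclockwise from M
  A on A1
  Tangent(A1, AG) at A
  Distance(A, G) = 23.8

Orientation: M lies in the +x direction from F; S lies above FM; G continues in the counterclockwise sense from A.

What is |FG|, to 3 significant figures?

59.5

F is at the origin; FM is horizontal with |FM| = 47.3 and M on the +x side, so M = (47.3, 0.00). The tangent condition forces SM to be normal to FM, so S = M + (0, 12.9) = (47.3, 12.9). On A1, M sits at bearing -90° from S; a 125° counterclockwise sweep puts A at bearing 35°, so A = S + 12.9·(cos 35°, sin 35°) = (57.9, 20.3). Since A1 is tangent to AG there, SA ⟂ AG, so AG runs along (−sin 35°, cos 35°); with |AG| = 23.8, G = (44.2, 39.8). Then |FG| = |G − F| = 59.5.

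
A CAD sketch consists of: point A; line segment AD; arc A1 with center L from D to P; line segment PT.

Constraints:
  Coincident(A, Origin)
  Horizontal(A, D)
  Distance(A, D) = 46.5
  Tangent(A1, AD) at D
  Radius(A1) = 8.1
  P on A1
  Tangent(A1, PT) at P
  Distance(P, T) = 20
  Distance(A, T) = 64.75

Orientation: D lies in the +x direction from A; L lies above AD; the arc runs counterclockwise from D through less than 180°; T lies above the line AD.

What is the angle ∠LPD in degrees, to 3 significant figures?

52.7°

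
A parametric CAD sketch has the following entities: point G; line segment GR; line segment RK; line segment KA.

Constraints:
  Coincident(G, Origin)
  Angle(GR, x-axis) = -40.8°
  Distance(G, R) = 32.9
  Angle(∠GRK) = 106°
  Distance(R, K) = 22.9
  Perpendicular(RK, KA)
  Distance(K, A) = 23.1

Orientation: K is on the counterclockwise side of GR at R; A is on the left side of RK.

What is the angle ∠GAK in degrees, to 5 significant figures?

104.93°

G is at the origin; GR runs at -40.8° with length 32.9, so R = 32.9·(cos -40.8°, sin -40.8°) = (24.905, -21.498). ∠GRK = 106.0°, so RK runs at -40.8° + (180° − 106.0°) = 33.200° from the x-axis; with |RK| = 22.9, K = R + 22.9·(cos 33.200°, sin 33.200°) = (44.067, -8.9583). The perpendicularity gives KA at right angles to RK; with |KA| = 23.1 on the left of RK, A = K + 23.1·(-0.54756, 0.83676) = (31.418, 10.371). Then cos ∠GAK = AG·AK / (|AG||AK|), giving 104.93°.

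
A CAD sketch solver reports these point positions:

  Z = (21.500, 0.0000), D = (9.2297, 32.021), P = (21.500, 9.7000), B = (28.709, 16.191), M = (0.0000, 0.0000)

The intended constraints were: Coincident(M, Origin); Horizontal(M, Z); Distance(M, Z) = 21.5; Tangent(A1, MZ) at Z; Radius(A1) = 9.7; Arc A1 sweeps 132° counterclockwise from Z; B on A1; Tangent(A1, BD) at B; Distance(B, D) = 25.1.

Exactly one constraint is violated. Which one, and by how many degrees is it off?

Tangent(A1, BD) at B — off by 8.90°.

M = (0.00, 0.00) ✓; M.y = 0.00, Z.y = 0.00 ✓; |MZ| = 21.50 ✓; ∠(PZ, ZM) = 90.00° ✓; |PZ| = 9.700 ✓; bearing(P→B) − bearing(P→Z) = 132.0° ✓; |PB| = 9.701 ✓; ∠(PB, BD) = 81.10° ✗; |BD| = 25.10 ✓.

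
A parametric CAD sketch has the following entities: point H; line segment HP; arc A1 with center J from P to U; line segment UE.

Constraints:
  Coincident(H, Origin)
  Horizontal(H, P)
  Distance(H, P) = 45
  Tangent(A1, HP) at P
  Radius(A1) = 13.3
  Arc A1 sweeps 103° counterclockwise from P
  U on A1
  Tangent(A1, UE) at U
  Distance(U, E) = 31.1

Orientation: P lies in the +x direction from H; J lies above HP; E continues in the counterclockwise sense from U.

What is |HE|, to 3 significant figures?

69.1

On A1, P sits at bearing -90° from J; a 103° counterclockwise sweep puts U at bearing 13°, so U = J + 13.3·(cos 13°, sin 13°) = (58.0, 16.3). The tangent condition forces JU to be normal to UE, so UE runs along (−sin 13°, cos 13°); with |UE| = 31.1, E = (51.0, 46.6). Then |HE| = |E − H| = 69.1.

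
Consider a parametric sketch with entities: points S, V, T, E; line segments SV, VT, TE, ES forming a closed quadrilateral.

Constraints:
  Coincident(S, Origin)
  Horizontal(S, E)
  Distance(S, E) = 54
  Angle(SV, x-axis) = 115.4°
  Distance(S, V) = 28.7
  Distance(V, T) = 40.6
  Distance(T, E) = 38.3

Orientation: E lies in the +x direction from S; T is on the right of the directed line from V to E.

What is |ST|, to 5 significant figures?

16.190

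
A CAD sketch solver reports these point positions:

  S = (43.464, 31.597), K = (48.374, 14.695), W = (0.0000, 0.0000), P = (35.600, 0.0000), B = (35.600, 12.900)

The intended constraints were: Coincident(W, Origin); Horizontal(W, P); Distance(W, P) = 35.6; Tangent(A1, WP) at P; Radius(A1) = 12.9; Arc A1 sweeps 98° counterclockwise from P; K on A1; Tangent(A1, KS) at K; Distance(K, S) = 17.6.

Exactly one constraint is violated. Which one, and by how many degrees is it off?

Tangent(A1, KS) at K — off by 8.20°.

W = (0.00, 0.00) ✓; W.y = 0.00, P.y = 0.00 ✓; |WP| = 35.60 ✓; ∠(BP, PW) = 90.00° ✓; |BP| = 12.90 ✓; bearing(B→K) − bearing(B→P) = 98.00° ✓; |BK| = 12.90 ✓; ∠(BK, KS) = 81.80° ✗; |KS| = 17.60 ✓.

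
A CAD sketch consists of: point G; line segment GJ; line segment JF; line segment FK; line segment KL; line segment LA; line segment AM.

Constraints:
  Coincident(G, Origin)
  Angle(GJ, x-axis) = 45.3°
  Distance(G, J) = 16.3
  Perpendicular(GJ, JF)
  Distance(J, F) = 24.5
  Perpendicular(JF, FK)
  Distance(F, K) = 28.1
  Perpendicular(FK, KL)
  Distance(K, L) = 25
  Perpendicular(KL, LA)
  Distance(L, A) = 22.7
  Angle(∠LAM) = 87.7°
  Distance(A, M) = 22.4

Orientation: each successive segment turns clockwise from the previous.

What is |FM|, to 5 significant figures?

6.8214

KL is perpendicular to LA, so LA runs at 45.300°; with |LA| = 22.7, A = (7.3116, 8.0994). ∠LAM = 87.7° gives AM at -47.000° from the x-axis; with |AM| = 22.4, M = (22.588, -8.2829). Then |FM| = |M − F| = 6.8214.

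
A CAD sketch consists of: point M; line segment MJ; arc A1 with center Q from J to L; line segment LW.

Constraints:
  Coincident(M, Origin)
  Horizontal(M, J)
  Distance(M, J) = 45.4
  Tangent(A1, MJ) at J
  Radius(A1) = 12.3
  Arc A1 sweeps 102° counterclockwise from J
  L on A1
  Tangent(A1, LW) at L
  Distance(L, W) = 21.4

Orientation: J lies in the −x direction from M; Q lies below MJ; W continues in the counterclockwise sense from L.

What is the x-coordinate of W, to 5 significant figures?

-52.982

On A1, J sits at bearing 90° from Q; a 102° counterclockwise sweep puts L at bearing 192°, so L = Q + 12.3·(cos 192°, sin 192°) = (-57.431, -14.857). A1 meets LW tangentially, so QL is at right angles to LW, so LW runs along (−sin 192°, cos 192°); with |LW| = 21.4, W = (-52.982, -35.790). So W.x = -52.982.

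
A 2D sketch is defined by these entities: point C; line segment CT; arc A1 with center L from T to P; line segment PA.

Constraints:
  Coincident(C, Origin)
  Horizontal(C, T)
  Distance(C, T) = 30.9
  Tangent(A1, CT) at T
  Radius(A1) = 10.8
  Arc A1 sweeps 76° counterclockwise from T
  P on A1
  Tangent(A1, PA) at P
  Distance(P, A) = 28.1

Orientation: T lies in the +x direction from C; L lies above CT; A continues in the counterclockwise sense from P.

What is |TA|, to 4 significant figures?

39.44

On A1, T sits at bearing -90° from L; a 76° counterclockwise sweep puts P at bearing -14°, so P = L + 10.8·(cos -14°, sin -14°) = (41.38, 8.187). Tangency of A1 to PA means the radius LP is perpendicular to PA, so PA runs along (−sin -14°, cos -14°); with |PA| = 28.1, A = (48.18, 35.45). Then |TA| = |A − T| = 39.44.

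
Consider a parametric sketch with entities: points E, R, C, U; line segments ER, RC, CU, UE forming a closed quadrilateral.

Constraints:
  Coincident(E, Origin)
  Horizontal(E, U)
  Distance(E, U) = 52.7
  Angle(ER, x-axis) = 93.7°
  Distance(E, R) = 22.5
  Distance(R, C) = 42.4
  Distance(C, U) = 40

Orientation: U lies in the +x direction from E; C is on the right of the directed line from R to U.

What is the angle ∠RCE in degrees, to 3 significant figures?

20.5°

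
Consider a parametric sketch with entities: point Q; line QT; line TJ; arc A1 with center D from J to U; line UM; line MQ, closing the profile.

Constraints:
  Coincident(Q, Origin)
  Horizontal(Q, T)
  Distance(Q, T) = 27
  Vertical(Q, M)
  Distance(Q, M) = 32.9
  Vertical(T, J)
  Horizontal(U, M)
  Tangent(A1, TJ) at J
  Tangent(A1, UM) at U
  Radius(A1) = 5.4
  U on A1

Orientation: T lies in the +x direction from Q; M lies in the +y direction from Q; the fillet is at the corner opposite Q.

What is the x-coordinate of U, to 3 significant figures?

21.6

Q is at the origin; QT is horizontal with |QT| = 27.0 and T on the +x side, so T = (27.0, 0.00). Q and M share the same x with |QM| = 32.9 and M on the +y side, so M = (0.00, 32.9). The virtual corner opposite Q is at (27.0, 32.9). A1 meets TJ tangentially, so DJ is at right angles to TJ and A1 meets UM tangentially, so DU is at right angles to UM, with radius 5.4, so the center D sits 5.4 in from both sides at D = (21.6, 27.5). That places the tangent points at J = (27.0, 27.5) on TJ and U = (21.6, 32.9) on UM. So U.x = 21.6.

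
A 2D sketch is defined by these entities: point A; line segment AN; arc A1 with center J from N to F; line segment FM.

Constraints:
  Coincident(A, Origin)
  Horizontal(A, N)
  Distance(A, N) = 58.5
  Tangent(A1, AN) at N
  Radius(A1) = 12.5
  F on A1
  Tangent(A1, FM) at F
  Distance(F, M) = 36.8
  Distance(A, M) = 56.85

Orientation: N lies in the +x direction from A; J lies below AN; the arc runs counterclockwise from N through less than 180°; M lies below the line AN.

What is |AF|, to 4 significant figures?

47.38

Checks: |JF| = 12.50 ✓; ∠(JF, FM) = 90.00° ✓; |FM| = 36.80 ✓; |AM| = 56.85 ✓.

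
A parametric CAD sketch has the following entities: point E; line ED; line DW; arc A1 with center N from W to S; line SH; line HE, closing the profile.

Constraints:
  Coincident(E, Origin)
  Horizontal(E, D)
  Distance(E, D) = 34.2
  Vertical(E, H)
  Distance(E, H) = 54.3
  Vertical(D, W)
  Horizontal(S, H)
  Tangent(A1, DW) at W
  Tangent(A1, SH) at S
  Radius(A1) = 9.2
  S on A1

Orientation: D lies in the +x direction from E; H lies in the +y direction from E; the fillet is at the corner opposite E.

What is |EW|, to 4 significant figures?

56.60

E is at the origin; E and D share the same y with |ED| = 34.2 and D on the +x side, so D = (34.20, 0.000). EH is vertical with |EH| = 54.3 and H on the +y side, so H = (0.000, 54.30). The virtual corner opposite E is at (34.20, 54.30). Since A1 is tangent to DW there, NW ⟂ DW and tangency of A1 to SH means the radius NS is perpendicular to SH, with radius 9.2, so the center N sits 9.2 in from both sides at N = (25.00, 45.10). That places the tangent points at W = (34.20, 45.10) on DW and S = (25.00, 54.30) on SH. Then |EW| = |W − E| = 56.60.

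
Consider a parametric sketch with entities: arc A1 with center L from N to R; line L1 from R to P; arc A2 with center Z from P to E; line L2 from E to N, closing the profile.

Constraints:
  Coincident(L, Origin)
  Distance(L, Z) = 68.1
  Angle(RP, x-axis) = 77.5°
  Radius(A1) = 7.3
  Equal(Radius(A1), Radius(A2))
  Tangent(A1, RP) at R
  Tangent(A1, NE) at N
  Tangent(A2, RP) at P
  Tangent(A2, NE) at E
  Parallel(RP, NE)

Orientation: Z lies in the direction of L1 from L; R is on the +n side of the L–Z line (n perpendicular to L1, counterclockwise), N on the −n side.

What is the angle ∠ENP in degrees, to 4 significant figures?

12.10°

The slot axis is L1's direction at 77.5°, so u = (cos 77.5°, sin 77.5°) = (0.2164, 0.9763) and n = (−sin 77.5°, cos 77.5°) = (-0.9763, 0.2164). L is at the origin and Z lies 68.1 along u from L, so Z = 68.1·u = (14.74, 66.49). Tangency of A1 to both parallel lines with radius 7.3 puts R and N at L ± 7.3·n: R = (-7.127, 1.580), N = (7.127, -1.580). Equal radii place P and E the same way about Z: P = Z + 7.3·n = (7.613, 68.07), E = Z − 7.3·n = (21.87, 64.91). Then cos ∠ENP = NE·NP / (|NE||NP|), giving 12.10°.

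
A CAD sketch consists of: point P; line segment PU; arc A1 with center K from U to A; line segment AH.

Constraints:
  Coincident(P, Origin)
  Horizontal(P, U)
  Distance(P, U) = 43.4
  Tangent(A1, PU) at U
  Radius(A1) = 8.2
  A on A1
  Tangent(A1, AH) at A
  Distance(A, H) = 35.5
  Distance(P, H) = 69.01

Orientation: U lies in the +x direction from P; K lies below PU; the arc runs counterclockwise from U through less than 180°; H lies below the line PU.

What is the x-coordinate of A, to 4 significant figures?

36.28

Checks: P.y = 0.00, U.y = 0.00 ✓; ∠(KU, UP) = 90.00° ✓; |KU| = 8.200 ✓; |KA| = 8.200 ✓; ∠(KA, AH) = 90.00° ✓; |AH| = 35.50 ✓; |PH| = 69.01 ✓.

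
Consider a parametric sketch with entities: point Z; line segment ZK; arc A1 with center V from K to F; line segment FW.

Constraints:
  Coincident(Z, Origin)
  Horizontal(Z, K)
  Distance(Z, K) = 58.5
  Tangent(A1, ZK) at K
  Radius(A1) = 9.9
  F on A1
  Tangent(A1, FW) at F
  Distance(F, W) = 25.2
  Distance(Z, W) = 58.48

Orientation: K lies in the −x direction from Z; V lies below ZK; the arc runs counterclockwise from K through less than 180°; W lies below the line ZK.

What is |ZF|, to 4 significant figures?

67.55

Checks: |VF| = 9.900 ✓; ∠(VF, FW) = 90.00° ✓; |FW| = 25.20 ✓; |ZW| = 58.48 ✓.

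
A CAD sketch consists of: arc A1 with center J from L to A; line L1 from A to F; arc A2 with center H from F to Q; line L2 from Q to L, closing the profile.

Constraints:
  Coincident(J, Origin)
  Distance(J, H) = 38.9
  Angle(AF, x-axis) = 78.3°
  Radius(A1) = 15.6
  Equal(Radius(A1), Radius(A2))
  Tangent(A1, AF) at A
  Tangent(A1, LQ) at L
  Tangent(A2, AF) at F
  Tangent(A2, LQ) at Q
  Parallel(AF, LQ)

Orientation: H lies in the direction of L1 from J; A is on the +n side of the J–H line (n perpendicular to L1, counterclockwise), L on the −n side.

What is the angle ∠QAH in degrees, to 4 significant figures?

16.88°

The slot axis is L1's direction at 78.3°, so u = (cos 78.3°, sin 78.3°) = (0.2028, 0.9792) and n = (−sin 78.3°, cos 78.3°) = (-0.9792, 0.2028). J is at the origin and H lies 38.9 along u from J, so H = 38.9·u = (7.888, 38.09). Tangency of A1 to both parallel lines with radius 15.6 puts A and L at J ± 15.6·n: A = (-15.28, 3.163), L = (15.28, -3.163). Equal radii place F and Q the same way about H: F = H + 15.6·n = (-7.387, 41.26), Q = H − 15.6·n = (23.16, 34.93). Then cos ∠QAH = AQ·AH / (|AQ||AH|), giving 16.88°.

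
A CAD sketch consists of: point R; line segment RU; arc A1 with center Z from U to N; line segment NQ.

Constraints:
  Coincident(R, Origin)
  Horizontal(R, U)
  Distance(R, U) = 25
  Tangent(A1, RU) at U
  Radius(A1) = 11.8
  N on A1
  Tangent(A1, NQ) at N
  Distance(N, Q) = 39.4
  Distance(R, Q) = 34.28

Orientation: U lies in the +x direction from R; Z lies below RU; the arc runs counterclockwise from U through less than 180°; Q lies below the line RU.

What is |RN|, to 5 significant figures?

16.781

R is at the origin; RU is horizontal with |RU| = 25.0 and U on the +x side, so U = (25.000, 0.0000). Tangency of A1 to RU means the radius ZU is perpendicular to RU, so Z = U + (0, -11.8) = (25.000, -11.800). Since ZN ⟂ NQ (tangency), |ZQ| = √(11.8² + 39.4²) = 41.129 regardless of where N sits on A1. So Q lies on both circle(R, 34.28) and circle(Z, 41.129); the below-RU intersection is Q = (-10.454, -32.647). N is the foot of the tangent from Q: N = (16.352, -3.7717).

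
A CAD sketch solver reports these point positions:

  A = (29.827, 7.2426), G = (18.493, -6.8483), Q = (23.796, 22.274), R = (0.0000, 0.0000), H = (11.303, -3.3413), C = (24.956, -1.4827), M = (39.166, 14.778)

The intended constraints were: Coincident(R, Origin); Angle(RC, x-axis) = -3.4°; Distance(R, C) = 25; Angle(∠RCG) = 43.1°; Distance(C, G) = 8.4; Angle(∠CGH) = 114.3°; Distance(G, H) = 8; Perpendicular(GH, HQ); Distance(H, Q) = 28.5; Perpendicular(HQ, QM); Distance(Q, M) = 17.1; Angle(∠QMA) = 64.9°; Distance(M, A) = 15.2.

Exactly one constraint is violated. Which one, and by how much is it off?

Distance(M, A) = 15.2 — off by 3.20.

R = (0.00, 0.00) ✓; RC at -3.400° ✓; |RC| = 25.00 ✓; ∠RCG = 43.10° ✓; |CG| = 8.400 ✓; ∠CGH = 114.3° ✓; |GH| = 8.000 ✓; ∠(GH, HQ) = 90.00° ✓; |HQ| = 28.50 ✓; ∠(HQ, QM) = 90.00° ✓; |QM| = 17.10 ✓; ∠QMA = 64.90° ✓; |MA| = 12.00 ✗.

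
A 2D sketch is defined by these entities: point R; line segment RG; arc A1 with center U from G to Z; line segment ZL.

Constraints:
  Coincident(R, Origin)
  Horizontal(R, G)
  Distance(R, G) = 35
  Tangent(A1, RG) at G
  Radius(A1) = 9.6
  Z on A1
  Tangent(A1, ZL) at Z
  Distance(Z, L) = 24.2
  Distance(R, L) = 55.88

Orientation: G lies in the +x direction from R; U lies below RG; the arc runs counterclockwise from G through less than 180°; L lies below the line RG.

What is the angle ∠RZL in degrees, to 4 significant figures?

162.9°

Checks: |UZ| = 9.600 ✓; ∠(UZ, ZL) = 90.00° ✓; |ZL| = 24.20 ✓; |RL| = 55.88 ✓.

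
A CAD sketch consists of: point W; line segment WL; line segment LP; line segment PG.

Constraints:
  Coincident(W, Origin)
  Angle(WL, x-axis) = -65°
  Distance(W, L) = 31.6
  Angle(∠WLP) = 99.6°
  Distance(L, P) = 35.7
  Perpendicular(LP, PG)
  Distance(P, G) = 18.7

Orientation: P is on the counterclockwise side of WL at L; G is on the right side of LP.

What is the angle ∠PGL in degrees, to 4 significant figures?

62.35°

W is at the origin; WL runs at -65.0° with length 31.6, so L = 31.6·(cos -65.0°, sin -65.0°) = (13.35, -28.64). ∠WLP = 99.6°, so LP runs at -65.0° + (180° − 99.6°) = 15.40° from the x-axis; with |LP| = 35.7, P = L + 35.7·(cos 15.40°, sin 15.40°) = (47.77, -19.16). The perpendicularity gives PG at right angles to LP; with |PG| = 18.7 on the right of LP, G = P + 18.7·(0.2656, -0.9641) = (52.74, -37.19). Then cos ∠PGL = GP·GL / (|GP||GL|), giving 62.35°.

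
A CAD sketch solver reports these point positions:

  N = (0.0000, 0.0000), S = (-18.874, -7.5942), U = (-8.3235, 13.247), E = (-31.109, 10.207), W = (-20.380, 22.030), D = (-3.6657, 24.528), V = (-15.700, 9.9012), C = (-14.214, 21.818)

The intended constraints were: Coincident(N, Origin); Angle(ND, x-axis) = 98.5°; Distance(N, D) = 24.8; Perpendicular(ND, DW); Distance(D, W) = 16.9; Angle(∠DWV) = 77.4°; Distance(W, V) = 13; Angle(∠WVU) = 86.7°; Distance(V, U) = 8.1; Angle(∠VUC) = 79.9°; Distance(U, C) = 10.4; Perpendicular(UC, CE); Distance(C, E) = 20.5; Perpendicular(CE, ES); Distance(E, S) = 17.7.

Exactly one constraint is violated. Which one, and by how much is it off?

Distance(E, S) = 17.7 — off by 3.90.

N = (0.00, 0.00) ✓; ND at 98.50° ✓; |ND| = 24.80 ✓; ∠(ND, DW) = 90.00° ✓; |DW| = 16.90 ✓; ∠DWV = 77.40° ✓; |WV| = 13.00 ✓; ∠WVU = 86.70° ✓; |VU| = 8.100 ✓; ∠VUC = 79.90° ✓; |UC| = 10.40 ✓; ∠(UC, CE) = 90.00° ✓; |CE| = 20.50 ✓; ∠(CE, ES) = 90.00° ✓; |ES| = 21.60 ✗.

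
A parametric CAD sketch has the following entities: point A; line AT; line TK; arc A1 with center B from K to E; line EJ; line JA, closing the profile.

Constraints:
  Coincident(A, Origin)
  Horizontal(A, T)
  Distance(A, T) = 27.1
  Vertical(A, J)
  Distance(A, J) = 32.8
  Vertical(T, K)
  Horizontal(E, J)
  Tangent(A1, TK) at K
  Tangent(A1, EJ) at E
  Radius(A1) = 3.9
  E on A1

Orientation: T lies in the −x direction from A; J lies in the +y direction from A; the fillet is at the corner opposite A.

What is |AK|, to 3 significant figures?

39.6

A is at the origin; AT is horizontal with |AT| = 27.1 and T on the −x side, so T = (-27.1, 0.00). A and J share the same x with |AJ| = 32.8 and J on the +y side, so J = (0.00, 32.8). The virtual corner opposite A is at (-27.1, 32.8). Since A1 is tangent to TK there, BK ⟂ TK and since A1 is tangent to EJ there, BE ⟂ EJ, with radius 3.9, so the center B sits 3.9 in from both sides at B = (-23.2, 28.9). That places the tangent points at K = (-27.1, 28.9) on TK and E = (-23.2, 32.8) on EJ. Then |AK| = |K − A| = 39.6.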